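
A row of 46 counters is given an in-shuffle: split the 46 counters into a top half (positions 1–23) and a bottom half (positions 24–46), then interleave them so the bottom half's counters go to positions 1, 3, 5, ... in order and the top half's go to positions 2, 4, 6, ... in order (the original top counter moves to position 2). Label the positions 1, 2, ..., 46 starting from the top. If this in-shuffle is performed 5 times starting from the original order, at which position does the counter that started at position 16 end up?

Track the counter's position through each in-shuffle:
16 → 32 → 17 → 34 → 21 → 42

42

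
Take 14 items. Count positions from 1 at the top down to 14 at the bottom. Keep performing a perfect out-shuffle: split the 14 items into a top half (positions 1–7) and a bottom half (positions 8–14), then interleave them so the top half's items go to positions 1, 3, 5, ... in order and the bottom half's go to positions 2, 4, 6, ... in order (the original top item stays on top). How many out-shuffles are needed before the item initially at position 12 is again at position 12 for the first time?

12

Follow position 12 under repeated out-shuffles:
12 → 10 → 6 → 11 → 8 → 2 → 3 → 5 → 9 → 4 → 7 → 13 → 12
It first returns after 12 out-shuffles.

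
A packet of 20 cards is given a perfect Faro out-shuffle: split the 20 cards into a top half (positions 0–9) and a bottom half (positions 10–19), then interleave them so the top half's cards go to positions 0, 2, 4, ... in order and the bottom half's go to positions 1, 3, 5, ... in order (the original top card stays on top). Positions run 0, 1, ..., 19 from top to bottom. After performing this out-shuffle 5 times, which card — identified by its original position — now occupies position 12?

17

Work backwards from position 12, undoing one out-shuffle at a time:
12 ← 6 ← 3 ← 11 ← 15 ← 17
So the card now at position 12 started at position 17.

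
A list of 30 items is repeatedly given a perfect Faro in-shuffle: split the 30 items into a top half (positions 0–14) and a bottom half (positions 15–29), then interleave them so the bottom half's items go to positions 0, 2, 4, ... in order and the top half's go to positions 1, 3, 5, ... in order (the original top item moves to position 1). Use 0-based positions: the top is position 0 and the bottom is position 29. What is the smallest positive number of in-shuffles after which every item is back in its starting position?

5

The in-shuffle permutes the 30 positions with cycle lengths [5, 5, 5, 5, 5, 5].
Every item is home exactly when every cycle has completed a whole number of laps, i.e. after lcm(5) = 5 in-shuffles.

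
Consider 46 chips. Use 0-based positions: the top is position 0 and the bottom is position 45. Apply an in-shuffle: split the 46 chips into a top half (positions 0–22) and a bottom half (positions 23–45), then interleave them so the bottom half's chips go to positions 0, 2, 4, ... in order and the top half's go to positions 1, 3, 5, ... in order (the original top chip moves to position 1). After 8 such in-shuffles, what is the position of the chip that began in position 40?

14

Track the chip's position through each in-shuffle:
40 → 34 → 22 → 45 → 44 → 42 → 38 → 30 → 14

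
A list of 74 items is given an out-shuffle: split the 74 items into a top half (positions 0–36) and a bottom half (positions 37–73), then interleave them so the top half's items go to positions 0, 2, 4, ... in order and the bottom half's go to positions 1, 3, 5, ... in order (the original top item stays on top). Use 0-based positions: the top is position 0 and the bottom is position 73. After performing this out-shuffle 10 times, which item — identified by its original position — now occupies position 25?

49

Work backwards from position 25, undoing one out-shuffle at a time:
25 ← 49 ← 61 ← 67 ← 70 ← 35 ← 54 ← 27 ← 50 ← 25 ← 49
So the item now at position 25 started at position 49.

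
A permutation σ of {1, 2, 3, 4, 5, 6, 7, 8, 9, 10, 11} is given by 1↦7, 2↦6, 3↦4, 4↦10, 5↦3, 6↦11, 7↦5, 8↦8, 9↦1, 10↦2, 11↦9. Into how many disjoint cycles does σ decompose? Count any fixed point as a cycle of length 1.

Cycle decomposition: (1 7 5 3 4 10 2 6 11 9) (8).
2 cycles.

2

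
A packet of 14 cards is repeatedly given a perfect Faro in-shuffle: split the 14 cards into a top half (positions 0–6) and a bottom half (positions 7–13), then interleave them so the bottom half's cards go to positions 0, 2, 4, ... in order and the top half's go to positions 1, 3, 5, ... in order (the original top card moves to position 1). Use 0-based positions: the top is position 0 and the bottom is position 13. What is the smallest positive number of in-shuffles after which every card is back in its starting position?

4

The in-shuffle permutes the 14 positions with cycle lengths [2, 4, 4, 4].
Every card is home exactly when every cycle has completed a whole number of laps, i.e. after lcm(2, 4) = 4 in-shuffles.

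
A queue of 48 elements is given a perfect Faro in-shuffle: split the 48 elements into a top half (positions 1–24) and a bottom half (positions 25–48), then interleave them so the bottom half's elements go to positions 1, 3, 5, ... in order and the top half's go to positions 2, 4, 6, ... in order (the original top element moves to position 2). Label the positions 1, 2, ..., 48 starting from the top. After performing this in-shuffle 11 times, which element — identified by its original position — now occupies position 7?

Work backwards from position 7, undoing one in-shuffle at a time:
7 ← 28 ← 14 ← 7 ← 28 ← 14 ← 7 ← 28 ← 14 ← 7 ← 28 ← 14
So the element now at position 7 started at position 14.

14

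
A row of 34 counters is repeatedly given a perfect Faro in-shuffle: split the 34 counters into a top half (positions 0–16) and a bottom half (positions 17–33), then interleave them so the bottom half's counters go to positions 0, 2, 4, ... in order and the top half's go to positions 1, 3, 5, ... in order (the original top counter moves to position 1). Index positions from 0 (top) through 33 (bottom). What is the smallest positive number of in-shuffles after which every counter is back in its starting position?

12

The in-shuffle permutes the 34 positions with cycle lengths [3, 3, 4, 12, 12].
Every counter is home exactly when every cycle has completed a whole number of laps, i.e. after lcm(3, 4, 12) = 12 in-shuffles.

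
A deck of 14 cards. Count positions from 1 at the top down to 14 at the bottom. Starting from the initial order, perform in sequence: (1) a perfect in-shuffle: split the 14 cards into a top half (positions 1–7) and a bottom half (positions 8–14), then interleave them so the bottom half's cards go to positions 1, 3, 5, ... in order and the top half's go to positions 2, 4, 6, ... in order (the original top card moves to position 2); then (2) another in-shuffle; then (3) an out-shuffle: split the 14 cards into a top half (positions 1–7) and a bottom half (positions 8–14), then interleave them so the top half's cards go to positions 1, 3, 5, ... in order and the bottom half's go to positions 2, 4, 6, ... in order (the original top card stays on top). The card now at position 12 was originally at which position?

7

Undo the operations in reverse order, starting from position 12:
  undo op 3 (out-shuffle, from bottom half): 12 ← 13
  undo op 2 (in-shuffle, from bottom half): 13 ← 14
  undo op 1 (in-shuffle, from top half): 14 ← 7
So the card at position 12 came from original position 7.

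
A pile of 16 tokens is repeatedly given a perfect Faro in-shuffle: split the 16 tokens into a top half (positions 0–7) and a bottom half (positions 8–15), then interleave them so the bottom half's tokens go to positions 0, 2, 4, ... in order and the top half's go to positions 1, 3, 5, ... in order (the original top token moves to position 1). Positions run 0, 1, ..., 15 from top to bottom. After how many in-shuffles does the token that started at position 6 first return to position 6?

8

Follow position 6 under repeated in-shuffles:
6 → 13 → 10 → 4 → 9 → 2 → 5 → 11 → 6
It first returns after 8 in-shuffles.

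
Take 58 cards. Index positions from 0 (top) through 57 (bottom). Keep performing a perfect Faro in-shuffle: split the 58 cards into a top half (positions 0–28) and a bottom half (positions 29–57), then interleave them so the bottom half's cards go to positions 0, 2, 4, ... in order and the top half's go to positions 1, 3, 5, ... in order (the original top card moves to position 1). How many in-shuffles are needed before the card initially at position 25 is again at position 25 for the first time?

58

Follow position 25 under repeated in-shuffles:
25 → 51 → 44 → 30 → 2 → 5 → 11 → 23 → ... → 25 (length 58)
It first returns after 58 in-shuffles.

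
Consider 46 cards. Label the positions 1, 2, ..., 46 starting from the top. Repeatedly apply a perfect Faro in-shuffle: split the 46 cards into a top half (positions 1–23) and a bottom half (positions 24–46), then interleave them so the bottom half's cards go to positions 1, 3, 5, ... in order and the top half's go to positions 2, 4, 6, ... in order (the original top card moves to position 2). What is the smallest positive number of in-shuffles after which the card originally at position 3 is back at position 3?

23

Follow position 3 under repeated in-shuffles:
3 → 6 → 12 → 24 → 1 → 2 → 4 → 8 → ... → 3 (length 23)
It first returns after 23 in-shuffles.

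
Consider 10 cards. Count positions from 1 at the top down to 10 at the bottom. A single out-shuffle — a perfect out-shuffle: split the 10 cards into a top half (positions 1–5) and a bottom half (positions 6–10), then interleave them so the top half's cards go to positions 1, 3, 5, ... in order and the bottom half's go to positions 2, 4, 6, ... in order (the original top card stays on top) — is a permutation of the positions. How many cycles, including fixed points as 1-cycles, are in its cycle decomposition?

4

Trace each unvisited position around until it returns:
(1) (2 3 5 9 8 6) (4 7) (10)
4 cycles in total.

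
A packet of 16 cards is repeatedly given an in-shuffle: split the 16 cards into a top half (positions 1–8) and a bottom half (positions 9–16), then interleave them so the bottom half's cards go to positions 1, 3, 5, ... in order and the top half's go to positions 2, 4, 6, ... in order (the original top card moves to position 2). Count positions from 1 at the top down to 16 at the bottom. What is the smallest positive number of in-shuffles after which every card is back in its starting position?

The in-shuffle permutes the 16 positions with cycle lengths [8, 8].
Every card is home exactly when every cycle has completed a whole number of laps, i.e. after lcm(8) = 8 in-shuffles.

8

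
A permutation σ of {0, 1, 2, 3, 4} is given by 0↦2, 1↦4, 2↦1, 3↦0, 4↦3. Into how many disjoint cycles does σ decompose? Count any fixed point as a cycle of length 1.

1

Cycle decomposition: (0 2 1 4 3).
1 cycle.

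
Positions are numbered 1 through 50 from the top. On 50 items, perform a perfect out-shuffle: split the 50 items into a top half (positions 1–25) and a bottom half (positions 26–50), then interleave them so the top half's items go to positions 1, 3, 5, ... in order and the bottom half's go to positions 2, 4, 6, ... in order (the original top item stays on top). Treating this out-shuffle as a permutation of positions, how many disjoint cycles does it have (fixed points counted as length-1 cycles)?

6

Trace each unvisited position around until it returns:
(1) (2 3 5 9 17 33 ... len 21) (4 7 13 25 49 48 ... len 21) (8 15 29) (22 43 36) (50)
6 cycles in total.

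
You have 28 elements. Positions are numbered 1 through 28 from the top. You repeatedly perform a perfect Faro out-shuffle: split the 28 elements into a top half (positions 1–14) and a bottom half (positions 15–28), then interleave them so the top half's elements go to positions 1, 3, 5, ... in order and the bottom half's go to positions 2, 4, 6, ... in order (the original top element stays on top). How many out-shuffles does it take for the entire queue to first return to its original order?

18

The out-shuffle permutes the 28 positions with cycle lengths [1, 1, 2, 6, 18].
Every element is home exactly when every cycle has completed a whole number of laps, i.e. after lcm(1, 2, 6, 18) = 18 out-shuffles.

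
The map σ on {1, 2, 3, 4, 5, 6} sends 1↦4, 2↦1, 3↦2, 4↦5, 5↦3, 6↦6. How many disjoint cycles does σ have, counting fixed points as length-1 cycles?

Cycle decomposition: (1 4 5 3 2) (6).
2 cycles.

2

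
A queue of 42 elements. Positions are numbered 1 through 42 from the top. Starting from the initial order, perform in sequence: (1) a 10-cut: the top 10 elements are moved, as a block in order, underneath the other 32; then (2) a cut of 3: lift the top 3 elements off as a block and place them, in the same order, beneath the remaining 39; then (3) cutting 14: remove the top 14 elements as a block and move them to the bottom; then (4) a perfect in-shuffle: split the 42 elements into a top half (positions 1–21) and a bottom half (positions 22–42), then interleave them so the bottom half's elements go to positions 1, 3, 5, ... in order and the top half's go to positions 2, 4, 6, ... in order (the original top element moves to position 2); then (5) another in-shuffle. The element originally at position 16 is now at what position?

38

Track the element from position 16 forward through each operation:
  after op 1 (cut 10): 16 → 6
  after op 2 (cut 3): 6 → 3
  after op 3 (cut 14): 3 → 31
  after op 4 (in-shuffle): 31 → 19
  after op 5 (in-shuffle): 19 → 38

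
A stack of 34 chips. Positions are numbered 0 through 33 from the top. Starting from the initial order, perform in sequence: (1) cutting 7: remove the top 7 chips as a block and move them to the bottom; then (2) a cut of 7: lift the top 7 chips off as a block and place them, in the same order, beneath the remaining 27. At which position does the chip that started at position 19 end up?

Track the chip from position 19 forward through each operation:
  after op 1 (cut 7): 19 → 12
  after op 2 (cut 7): 12 → 5

5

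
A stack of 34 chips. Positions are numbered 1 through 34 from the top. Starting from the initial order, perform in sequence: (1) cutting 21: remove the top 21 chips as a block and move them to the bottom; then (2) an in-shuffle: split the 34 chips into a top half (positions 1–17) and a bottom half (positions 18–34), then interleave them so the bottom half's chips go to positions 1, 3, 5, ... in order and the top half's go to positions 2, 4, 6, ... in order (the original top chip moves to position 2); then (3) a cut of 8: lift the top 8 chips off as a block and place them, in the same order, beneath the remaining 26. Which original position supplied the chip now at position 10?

Undo the operations in reverse order, starting from position 10:
  undo op 3 (cut 8): 10 ← 18
  undo op 2 (in-shuffle, from top half): 18 ← 9
  undo op 1 (cut 21): 9 ← 30
So the chip at position 10 came from original position 30.

30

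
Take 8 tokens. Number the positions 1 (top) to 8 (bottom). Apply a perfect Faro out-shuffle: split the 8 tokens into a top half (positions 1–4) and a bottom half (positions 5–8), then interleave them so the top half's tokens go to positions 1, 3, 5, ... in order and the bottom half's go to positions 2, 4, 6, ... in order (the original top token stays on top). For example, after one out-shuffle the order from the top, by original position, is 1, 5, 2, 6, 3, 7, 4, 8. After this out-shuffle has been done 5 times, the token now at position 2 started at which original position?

3

Work backwards from position 2, undoing one out-shuffle at a time:
2 ← 5 ← 3 ← 2 ← 5 ← 3
So the token now at position 2 started at position 3.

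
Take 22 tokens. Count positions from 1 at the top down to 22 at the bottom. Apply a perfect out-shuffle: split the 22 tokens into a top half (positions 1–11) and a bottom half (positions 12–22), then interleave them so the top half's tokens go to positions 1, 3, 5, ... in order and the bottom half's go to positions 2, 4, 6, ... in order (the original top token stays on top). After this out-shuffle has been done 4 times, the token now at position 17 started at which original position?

2

Work backwards from position 17, undoing one out-shuffle at a time:
17 ← 9 ← 5 ← 3 ← 2
So the token now at position 17 started at position 2.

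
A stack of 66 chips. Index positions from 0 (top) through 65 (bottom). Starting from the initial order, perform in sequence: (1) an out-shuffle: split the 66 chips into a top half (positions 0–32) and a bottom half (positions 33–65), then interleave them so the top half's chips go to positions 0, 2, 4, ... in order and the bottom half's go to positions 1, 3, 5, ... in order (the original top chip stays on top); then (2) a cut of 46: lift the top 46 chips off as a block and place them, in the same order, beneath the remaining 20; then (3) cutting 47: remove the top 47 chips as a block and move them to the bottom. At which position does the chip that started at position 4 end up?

47

Track the chip from position 4 forward through each operation:
  after op 1 (out-shuffle): 4 → 8
  after op 2 (cut 46): 8 → 28
  after op 3 (cut 47): 28 → 47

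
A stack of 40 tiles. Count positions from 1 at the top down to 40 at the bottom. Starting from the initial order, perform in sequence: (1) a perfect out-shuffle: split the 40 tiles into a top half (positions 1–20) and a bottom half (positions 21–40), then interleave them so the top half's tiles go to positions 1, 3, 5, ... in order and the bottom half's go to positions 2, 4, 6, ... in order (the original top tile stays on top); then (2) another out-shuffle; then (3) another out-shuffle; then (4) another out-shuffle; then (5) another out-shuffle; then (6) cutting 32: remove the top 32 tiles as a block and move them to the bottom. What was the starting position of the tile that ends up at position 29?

Undo the operations in reverse order, starting from position 29:
  undo op 6 (cut 32): 29 ← 21
  undo op 5 (out-shuffle, from top half): 21 ← 11
  undo op 4 (out-shuffle, from top half): 11 ← 6
  undo op 3 (out-shuffle, from bottom half): 6 ← 23
  undo op 2 (out-shuffle, from top half): 23 ← 12
  undo op 1 (out-shuffle, from bottom half): 12 ← 26
So the tile at position 29 came from original position 26.

26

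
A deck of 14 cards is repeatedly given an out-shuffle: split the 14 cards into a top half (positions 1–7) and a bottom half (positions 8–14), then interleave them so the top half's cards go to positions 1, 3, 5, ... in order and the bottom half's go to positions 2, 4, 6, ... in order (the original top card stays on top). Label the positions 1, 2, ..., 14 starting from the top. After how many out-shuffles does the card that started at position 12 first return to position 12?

12

Follow position 12 under repeated out-shuffles:
12 → 10 → 6 → 11 → 8 → 2 → 3 → 5 → 9 → 4 → 7 → 13 → 12
It first returns after 12 out-shuffles.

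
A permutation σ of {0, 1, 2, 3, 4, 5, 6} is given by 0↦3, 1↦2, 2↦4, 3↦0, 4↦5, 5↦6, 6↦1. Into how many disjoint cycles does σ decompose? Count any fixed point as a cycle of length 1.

2

Cycle decomposition: (0 3) (1 2 4 5 6).
2 cycles.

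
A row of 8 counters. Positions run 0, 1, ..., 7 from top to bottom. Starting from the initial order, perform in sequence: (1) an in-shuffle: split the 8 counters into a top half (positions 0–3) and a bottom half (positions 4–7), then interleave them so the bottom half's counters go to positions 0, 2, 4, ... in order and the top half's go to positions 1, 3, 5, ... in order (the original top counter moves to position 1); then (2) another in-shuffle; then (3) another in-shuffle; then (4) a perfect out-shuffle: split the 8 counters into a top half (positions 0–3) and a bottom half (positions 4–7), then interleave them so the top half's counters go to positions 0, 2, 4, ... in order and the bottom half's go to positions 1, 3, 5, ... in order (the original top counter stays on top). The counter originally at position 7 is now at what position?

Track the counter from position 7 forward through each operation:
  after op 1 (in-shuffle): 7 → 6
  after op 2 (in-shuffle): 6 → 4
  after op 3 (in-shuffle): 4 → 0
  after op 4 (out-shuffle): 0 → 0

0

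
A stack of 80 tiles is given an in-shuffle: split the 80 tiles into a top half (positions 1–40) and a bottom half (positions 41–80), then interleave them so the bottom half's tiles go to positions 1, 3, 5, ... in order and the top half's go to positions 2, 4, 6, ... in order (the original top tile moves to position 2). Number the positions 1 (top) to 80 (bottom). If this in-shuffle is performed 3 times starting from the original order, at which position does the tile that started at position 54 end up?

Track the tile's position through each in-shuffle:
54 → 27 → 54 → 27

27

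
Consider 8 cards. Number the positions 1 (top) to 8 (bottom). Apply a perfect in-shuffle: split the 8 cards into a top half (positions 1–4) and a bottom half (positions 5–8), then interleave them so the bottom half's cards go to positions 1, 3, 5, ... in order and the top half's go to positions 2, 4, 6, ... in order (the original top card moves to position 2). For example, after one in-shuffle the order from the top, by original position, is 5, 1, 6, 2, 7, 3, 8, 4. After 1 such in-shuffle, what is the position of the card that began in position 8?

Track the card's position through each in-shuffle:
8 → 7

7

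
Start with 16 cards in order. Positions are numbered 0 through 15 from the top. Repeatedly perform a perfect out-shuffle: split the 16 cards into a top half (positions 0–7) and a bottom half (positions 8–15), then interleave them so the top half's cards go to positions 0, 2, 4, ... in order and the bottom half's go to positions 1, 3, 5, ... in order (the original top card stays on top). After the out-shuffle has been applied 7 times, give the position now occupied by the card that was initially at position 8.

Track the card's position through each out-shuffle:
8 → 1 → 2 → 4 → 8 → 1 → 2 → 4

4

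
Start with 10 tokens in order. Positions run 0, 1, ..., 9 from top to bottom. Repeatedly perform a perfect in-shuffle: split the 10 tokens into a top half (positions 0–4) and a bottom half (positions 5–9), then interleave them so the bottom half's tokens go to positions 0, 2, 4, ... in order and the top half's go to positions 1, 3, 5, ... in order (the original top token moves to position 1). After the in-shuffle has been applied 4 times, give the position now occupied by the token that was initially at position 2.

Track the token's position through each in-shuffle:
2 → 5 → 0 → 1 → 3

3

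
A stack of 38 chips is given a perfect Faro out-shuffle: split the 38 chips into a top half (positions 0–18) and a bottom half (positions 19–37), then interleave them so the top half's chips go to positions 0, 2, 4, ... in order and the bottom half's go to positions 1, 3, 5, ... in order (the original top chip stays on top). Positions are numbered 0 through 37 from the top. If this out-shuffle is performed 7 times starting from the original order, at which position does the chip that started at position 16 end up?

13

Track the chip's position through each out-shuffle:
16 → 32 → 27 → 17 → 34 → 31 → 25 → 13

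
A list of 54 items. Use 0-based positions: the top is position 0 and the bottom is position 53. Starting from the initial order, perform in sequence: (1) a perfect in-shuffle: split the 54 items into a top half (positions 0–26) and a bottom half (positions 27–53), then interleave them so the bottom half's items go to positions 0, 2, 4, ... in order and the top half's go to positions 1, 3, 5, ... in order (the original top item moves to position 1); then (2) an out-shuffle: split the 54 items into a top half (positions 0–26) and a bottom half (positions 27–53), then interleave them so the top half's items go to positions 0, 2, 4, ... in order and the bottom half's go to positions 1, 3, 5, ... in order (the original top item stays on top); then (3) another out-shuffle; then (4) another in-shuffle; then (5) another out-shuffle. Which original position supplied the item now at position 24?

51

Undo the operations in reverse order, starting from position 24:
  undo op 5 (out-shuffle, from top half): 24 ← 12
  undo op 4 (in-shuffle, from bottom half): 12 ← 33
  undo op 3 (out-shuffle, from bottom half): 33 ← 43
  undo op 2 (out-shuffle, from bottom half): 43 ← 48
  undo op 1 (in-shuffle, from bottom half): 48 ← 51
So the item at position 24 came from original position 51.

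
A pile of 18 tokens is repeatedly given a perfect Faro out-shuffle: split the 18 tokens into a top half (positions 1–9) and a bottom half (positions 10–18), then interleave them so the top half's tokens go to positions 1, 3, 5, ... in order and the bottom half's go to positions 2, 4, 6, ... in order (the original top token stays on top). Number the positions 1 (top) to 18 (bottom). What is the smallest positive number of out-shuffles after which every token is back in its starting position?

The out-shuffle permutes the 18 positions with cycle lengths [1, 1, 8, 8].
Every token is home exactly when every cycle has completed a whole number of laps, i.e. after lcm(1, 8) = 8 out-shuffles.

8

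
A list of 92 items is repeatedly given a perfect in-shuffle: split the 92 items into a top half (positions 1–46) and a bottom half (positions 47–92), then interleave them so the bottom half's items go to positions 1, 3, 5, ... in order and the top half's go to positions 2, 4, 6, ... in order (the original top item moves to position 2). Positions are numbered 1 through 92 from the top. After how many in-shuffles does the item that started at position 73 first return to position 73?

Follow position 73 under repeated in-shuffles:
73 → 53 → 13 → 26 → 52 → 11 → 22 → 44 → 88 → 83 → 73
It first returns after 10 in-shuffles.

10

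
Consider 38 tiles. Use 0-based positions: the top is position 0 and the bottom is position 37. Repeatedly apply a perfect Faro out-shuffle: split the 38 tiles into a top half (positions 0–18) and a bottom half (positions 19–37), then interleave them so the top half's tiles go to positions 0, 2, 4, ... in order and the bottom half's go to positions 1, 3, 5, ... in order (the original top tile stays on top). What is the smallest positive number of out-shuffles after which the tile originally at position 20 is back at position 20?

Follow position 20 under repeated out-shuffles:
20 → 3 → 6 → 12 → 24 → 11 → 22 → 7 → ... → 20 (length 36)
It first returns after 36 out-shuffles.

36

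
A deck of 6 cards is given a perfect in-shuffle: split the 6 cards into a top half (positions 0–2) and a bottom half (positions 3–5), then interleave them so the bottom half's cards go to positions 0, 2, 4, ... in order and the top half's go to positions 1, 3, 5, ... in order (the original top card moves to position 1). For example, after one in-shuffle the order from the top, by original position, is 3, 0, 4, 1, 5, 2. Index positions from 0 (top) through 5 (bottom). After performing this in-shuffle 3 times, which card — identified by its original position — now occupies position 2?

Work backwards from position 2, undoing one in-shuffle at a time:
2 ← 4 ← 5 ← 2
So the card now at position 2 started at position 2.

2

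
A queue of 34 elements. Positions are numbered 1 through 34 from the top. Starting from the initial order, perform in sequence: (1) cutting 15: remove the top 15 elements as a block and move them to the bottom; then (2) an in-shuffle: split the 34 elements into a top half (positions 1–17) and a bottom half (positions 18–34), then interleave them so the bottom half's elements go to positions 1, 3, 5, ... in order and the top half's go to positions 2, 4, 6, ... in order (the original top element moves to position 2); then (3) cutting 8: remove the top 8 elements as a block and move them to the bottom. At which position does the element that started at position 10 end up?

Track the element from position 10 forward through each operation:
  after op 1 (cut 15): 10 → 29
  after op 2 (in-shuffle): 29 → 23
  after op 3 (cut 8): 23 → 15

15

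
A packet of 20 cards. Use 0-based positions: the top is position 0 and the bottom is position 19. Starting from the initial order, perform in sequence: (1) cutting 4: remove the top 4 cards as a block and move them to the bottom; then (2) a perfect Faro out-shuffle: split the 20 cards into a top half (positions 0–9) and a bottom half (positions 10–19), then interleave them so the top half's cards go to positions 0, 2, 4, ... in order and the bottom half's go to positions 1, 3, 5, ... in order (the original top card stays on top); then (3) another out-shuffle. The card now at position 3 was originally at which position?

19

Undo the operations in reverse order, starting from position 3:
  undo op 3 (out-shuffle, from bottom half): 3 ← 11
  undo op 2 (out-shuffle, from bottom half): 11 ← 15
  undo op 1 (cut 4): 15 ← 19
So the card at position 3 came from original position 19.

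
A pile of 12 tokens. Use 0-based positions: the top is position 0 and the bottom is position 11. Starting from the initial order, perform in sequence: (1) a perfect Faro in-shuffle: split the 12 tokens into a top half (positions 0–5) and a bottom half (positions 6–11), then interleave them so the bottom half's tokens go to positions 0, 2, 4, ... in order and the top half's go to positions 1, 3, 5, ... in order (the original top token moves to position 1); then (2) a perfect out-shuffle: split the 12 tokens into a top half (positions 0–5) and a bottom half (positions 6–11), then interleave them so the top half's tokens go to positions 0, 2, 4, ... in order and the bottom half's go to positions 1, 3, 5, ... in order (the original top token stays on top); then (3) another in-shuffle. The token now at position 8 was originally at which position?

Undo the operations in reverse order, starting from position 8:
  undo op 3 (in-shuffle, from bottom half): 8 ← 10
  undo op 2 (out-shuffle, from top half): 10 ← 5
  undo op 1 (in-shuffle, from top half): 5 ← 2
So the token at position 8 came from original position 2.

2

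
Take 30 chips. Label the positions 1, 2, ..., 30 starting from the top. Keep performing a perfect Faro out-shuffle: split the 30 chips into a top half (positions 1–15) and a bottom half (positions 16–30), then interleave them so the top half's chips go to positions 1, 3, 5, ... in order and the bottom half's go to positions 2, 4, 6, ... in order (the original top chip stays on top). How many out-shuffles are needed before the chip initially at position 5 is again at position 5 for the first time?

Follow position 5 under repeated out-shuffles:
5 → 9 → 17 → 4 → 7 → 13 → 25 → 20 → ... → 5 (length 28)
It first returns after 28 out-shuffles.

28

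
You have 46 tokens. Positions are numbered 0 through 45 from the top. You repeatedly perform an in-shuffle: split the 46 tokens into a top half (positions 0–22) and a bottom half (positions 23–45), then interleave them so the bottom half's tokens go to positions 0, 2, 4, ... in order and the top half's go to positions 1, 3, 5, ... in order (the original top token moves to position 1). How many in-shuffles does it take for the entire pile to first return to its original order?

23

The in-shuffle permutes the 46 positions with cycle lengths [23, 23].
Every token is home exactly when every cycle has completed a whole number of laps, i.e. after lcm(23) = 23 in-shuffles.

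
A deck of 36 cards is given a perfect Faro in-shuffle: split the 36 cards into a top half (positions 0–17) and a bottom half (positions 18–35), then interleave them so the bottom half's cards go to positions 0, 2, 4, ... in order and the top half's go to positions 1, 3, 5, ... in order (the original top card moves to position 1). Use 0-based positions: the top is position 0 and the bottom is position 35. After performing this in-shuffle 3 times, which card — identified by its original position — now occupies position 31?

Work backwards from position 31, undoing one in-shuffle at a time:
31 ← 15 ← 7 ← 3
So the card now at position 31 started at position 3.

3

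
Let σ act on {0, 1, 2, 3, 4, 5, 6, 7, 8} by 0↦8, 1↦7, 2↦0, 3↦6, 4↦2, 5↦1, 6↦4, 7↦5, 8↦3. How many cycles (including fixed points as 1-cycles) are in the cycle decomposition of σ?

2

Cycle decomposition: (0 8 3 6 4 2) (1 7 5).
2 cycles.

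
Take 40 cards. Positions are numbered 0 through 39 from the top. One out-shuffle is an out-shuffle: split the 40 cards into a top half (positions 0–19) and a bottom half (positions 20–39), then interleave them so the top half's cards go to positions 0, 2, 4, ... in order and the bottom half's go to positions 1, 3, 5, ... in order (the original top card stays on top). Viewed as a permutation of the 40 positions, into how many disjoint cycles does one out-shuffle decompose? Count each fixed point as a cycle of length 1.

6

Trace each unvisited position around until it returns:
(0) (1 2 4 8 16 32 ... len 12) (3 6 12 24 9 18 ... len 12) (7 14 28 17 34 29 ... len 12) (13 26) (39)
6 cycles in total.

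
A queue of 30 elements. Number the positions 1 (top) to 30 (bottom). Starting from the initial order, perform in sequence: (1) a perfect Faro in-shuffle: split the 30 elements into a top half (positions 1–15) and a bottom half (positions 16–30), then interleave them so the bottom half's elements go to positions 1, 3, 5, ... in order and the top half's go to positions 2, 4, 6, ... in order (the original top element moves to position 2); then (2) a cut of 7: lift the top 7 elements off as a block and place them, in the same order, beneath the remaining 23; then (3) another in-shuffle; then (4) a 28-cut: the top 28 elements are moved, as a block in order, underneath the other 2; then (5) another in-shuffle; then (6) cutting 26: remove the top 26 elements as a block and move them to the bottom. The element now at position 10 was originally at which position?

27

Undo the operations in reverse order, starting from position 10:
  undo op 6 (cut 26): 10 ← 6
  undo op 5 (in-shuffle, from top half): 6 ← 3
  undo op 4 (cut 28): 3 ← 1
  undo op 3 (in-shuffle, from bottom half): 1 ← 16
  undo op 2 (cut 7): 16 ← 23
  undo op 1 (in-shuffle, from bottom half): 23 ← 27
So the element at position 10 came from original position 27.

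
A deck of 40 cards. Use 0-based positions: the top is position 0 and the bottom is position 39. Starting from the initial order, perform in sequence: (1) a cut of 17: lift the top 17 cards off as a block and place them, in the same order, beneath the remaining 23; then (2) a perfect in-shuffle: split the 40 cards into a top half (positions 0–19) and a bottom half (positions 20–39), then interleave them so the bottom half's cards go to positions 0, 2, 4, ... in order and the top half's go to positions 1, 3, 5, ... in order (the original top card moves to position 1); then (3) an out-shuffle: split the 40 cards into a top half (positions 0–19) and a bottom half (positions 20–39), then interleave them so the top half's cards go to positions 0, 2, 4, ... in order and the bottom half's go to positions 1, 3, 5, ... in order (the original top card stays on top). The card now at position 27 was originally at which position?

33

Undo the operations in reverse order, starting from position 27:
  undo op 3 (out-shuffle, from bottom half): 27 ← 33
  undo op 2 (in-shuffle, from top half): 33 ← 16
  undo op 1 (cut 17): 16 ← 33
So the card at position 27 came from original position 33.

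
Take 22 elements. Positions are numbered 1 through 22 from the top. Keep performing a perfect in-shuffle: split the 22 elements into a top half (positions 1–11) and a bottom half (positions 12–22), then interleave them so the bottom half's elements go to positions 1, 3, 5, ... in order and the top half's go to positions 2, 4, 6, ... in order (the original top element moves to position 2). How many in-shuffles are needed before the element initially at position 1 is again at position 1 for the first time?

Follow position 1 under repeated in-shuffles:
1 → 2 → 4 → 8 → 16 → 9 → 18 → 13 → 3 → 6 → 12 → 1
It first returns after 11 in-shuffles.

11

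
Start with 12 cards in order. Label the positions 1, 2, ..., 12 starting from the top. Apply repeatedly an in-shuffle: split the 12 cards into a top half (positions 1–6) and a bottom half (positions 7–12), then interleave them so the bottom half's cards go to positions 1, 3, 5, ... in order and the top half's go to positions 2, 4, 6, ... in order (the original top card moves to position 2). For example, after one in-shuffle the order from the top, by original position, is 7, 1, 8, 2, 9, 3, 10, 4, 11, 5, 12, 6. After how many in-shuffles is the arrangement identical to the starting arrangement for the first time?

12

The in-shuffle permutes the 12 positions with cycle lengths [12].
Every card is home exactly when every cycle has completed a whole number of laps, i.e. after lcm(12) = 12 in-shuffles.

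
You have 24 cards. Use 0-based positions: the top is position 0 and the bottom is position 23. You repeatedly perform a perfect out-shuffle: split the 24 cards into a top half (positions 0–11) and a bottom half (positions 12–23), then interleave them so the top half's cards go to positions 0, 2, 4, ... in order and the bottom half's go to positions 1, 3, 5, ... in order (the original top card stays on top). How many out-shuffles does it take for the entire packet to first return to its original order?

The out-shuffle permutes the 24 positions with cycle lengths [1, 1, 11, 11].
Every card is home exactly when every cycle has completed a whole number of laps, i.e. after lcm(1, 11) = 11 out-shuffles.

11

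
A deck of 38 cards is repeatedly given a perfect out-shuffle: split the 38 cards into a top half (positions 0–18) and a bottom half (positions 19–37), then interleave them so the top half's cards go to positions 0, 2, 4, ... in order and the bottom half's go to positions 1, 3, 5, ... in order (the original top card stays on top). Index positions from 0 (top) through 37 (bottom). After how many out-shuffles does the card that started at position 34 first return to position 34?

Follow position 34 under repeated out-shuffles:
34 → 31 → 25 → 13 → 26 → 15 → 30 → 23 → ... → 34 (length 36)
It first returns after 36 out-shuffles.

36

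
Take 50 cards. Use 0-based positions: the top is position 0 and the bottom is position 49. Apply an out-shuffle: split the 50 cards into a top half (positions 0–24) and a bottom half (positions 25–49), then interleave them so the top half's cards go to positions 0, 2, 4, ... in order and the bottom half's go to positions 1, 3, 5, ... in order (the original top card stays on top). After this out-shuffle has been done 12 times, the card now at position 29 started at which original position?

Work backwards from position 29, undoing one out-shuffle at a time:
29 ← 39 ← 44 ← 22 ← 11 ← 30 ← 15 ← 32 ← 16 ← 8 ← 4 ← 2 ← 1
So the card now at position 29 started at position 1.

1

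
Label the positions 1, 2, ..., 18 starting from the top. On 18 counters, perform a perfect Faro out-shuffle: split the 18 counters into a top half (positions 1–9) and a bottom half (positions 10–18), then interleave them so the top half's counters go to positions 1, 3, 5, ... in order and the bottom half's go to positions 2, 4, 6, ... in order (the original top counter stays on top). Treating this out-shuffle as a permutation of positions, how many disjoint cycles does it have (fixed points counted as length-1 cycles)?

Trace each unvisited position around until it returns:
(1) (2 3 5 9 17 16 14 10) (4 7 13 8 15 12 6 11) (18)
4 cycles in total.

4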